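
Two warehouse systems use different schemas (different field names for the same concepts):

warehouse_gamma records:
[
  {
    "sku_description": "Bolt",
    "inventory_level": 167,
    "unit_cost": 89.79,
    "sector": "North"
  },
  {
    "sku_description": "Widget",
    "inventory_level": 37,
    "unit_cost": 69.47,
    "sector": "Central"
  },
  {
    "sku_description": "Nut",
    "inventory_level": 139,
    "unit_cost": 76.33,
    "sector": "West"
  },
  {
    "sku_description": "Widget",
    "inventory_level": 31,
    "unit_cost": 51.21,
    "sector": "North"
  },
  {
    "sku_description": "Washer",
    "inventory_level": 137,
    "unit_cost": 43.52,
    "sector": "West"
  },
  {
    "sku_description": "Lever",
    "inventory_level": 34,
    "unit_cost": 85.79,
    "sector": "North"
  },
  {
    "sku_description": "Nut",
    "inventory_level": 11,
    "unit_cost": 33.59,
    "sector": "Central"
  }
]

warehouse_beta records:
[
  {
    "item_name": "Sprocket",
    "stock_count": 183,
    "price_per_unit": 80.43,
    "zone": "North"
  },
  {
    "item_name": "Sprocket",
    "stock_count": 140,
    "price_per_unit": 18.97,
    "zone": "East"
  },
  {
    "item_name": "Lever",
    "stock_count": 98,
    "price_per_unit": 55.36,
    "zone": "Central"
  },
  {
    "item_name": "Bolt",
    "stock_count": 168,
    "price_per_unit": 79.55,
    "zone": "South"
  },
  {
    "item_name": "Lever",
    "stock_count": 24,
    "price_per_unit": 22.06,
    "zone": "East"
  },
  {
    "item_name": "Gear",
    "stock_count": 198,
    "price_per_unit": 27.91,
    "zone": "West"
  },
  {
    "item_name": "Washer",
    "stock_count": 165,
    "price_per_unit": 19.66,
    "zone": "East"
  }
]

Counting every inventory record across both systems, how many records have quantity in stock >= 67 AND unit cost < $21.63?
2

Schema mappings:
- "inventory_level" (warehouse_gamma) = "stock_count" (warehouse_beta) = quantity
- "unit_cost" (warehouse_gamma) = "price_per_unit" (warehouse_beta) = unit cost

Records meeting both conditions in warehouse_gamma: 0
Records meeting both conditions in warehouse_beta: 2

Total: 0 + 2 = 2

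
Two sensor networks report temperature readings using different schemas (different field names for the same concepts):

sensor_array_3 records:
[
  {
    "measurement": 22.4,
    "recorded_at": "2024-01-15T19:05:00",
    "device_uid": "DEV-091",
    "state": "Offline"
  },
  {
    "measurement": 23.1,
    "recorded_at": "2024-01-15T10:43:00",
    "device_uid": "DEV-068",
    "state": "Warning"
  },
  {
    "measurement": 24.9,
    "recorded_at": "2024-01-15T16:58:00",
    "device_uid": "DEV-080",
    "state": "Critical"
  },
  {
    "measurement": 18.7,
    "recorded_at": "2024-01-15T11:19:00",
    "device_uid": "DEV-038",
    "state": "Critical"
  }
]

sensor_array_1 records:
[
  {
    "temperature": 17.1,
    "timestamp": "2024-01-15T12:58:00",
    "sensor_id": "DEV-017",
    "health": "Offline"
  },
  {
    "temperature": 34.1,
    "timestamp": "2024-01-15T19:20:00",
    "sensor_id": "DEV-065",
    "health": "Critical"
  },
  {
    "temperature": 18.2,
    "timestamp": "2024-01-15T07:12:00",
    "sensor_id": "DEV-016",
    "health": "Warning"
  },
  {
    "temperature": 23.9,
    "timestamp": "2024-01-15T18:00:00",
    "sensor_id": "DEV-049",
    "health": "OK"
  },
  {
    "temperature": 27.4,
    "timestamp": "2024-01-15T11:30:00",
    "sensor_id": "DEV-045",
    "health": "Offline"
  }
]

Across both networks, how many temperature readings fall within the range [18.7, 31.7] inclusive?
6

Schema mapping: "measurement" (sensor_array_3) = "temperature" (sensor_array_1) = temperature

Readings in [18.7, 31.7] from sensor_array_3: 4
Readings in [18.7, 31.7] from sensor_array_1: 2

Total count: 4 + 2 = 6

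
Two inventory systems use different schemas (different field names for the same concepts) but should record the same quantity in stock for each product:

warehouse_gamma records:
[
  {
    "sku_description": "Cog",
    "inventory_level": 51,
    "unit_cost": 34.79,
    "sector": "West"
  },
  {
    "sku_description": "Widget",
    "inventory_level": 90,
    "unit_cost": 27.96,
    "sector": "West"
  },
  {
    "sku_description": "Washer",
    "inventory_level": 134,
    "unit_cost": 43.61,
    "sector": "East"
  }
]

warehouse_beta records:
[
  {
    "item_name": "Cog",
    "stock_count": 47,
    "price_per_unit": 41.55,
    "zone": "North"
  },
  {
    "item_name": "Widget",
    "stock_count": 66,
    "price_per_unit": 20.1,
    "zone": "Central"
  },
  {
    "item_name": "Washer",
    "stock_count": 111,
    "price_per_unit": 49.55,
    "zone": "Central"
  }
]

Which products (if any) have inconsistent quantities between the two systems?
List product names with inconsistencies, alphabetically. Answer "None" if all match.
Cog, Washer, Widget

Schema mappings:
- "sku_description" (warehouse_gamma) = "item_name" (warehouse_beta) = product name
- "inventory_level" (warehouse_gamma) = "stock_count" (warehouse_beta) = quantity

Comparison:
  Cog: 51 vs 47 - MISMATCH
  Widget: 90 vs 66 - MISMATCH
  Washer: 134 vs 111 - MISMATCH

Products with inconsistencies: Cog, Washer, Widget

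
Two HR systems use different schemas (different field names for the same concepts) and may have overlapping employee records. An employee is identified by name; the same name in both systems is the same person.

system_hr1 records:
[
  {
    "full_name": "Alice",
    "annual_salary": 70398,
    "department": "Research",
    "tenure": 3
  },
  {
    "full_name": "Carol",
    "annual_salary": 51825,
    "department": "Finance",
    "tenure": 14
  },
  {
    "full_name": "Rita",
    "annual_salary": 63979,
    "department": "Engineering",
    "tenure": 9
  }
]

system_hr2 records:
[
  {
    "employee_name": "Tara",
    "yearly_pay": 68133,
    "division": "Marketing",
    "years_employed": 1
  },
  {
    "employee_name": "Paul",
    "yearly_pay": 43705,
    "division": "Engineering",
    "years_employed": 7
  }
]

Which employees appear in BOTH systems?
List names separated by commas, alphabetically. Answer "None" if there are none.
None

Schema mapping: "full_name" (system_hr1) = "employee_name" (system_hr2) = employee name

Names in system_hr1: ['Alice', 'Carol', 'Rita']
Names in system_hr2: ['Paul', 'Tara']

Intersection: None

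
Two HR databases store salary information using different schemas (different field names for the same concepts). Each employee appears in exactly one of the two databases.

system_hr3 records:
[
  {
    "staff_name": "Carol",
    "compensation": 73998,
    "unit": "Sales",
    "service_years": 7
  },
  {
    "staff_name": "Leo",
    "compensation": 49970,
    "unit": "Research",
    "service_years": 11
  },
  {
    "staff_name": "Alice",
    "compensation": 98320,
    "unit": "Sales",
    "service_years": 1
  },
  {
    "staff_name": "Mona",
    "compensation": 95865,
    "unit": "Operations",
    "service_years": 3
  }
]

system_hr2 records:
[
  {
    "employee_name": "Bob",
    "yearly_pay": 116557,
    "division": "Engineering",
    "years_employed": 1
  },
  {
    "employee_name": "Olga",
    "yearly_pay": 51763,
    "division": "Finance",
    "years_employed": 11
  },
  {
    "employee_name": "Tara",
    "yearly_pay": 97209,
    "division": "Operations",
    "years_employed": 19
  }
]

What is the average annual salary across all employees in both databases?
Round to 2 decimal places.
83383.14

Schema mapping: "compensation" (system_hr3) = "yearly_pay" (system_hr2) = annual salary

All salaries: [73998, 49970, 98320, 95865, 116557, 51763, 97209]
Sum: 583682
Count: 7
Average: 583682 / 7 = 83383.14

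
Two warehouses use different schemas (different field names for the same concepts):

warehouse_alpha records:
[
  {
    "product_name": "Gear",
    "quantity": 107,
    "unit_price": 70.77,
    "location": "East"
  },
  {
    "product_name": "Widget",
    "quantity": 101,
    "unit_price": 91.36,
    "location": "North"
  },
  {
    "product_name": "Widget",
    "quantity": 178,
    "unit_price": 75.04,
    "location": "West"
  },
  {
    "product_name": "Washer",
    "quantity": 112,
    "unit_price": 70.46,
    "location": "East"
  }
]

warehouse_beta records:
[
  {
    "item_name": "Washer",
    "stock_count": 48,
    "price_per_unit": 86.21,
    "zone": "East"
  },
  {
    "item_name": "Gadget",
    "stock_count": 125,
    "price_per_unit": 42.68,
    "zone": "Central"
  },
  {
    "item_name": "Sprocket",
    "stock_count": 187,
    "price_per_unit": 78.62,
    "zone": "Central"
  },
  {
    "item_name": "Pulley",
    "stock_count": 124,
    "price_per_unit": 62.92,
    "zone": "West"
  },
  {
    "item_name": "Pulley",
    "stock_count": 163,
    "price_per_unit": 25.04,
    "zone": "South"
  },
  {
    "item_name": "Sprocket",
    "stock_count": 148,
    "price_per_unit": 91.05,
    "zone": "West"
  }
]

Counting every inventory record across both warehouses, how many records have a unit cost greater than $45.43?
8

Schema mapping: "unit_price" (warehouse_alpha) = "price_per_unit" (warehouse_beta) = unit cost

Records > $45.43 in warehouse_alpha: 4
Records > $45.43 in warehouse_beta: 4

Total count: 4 + 4 = 8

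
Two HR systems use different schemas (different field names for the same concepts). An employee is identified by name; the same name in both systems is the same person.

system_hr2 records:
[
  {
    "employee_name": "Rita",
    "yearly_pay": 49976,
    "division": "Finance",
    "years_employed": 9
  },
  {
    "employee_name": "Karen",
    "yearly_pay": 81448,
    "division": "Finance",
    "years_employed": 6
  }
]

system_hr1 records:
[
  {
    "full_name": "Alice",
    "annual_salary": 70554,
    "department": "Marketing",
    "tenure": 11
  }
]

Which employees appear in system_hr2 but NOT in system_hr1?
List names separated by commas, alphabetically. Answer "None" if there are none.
Karen, Rita

Schema mapping: "employee_name" (system_hr2) = "full_name" (system_hr1) = employee name

Names in system_hr2: ['Karen', 'Rita']
Names in system_hr1: ['Alice']

In system_hr2 but not system_hr1: ['Karen', 'Rita']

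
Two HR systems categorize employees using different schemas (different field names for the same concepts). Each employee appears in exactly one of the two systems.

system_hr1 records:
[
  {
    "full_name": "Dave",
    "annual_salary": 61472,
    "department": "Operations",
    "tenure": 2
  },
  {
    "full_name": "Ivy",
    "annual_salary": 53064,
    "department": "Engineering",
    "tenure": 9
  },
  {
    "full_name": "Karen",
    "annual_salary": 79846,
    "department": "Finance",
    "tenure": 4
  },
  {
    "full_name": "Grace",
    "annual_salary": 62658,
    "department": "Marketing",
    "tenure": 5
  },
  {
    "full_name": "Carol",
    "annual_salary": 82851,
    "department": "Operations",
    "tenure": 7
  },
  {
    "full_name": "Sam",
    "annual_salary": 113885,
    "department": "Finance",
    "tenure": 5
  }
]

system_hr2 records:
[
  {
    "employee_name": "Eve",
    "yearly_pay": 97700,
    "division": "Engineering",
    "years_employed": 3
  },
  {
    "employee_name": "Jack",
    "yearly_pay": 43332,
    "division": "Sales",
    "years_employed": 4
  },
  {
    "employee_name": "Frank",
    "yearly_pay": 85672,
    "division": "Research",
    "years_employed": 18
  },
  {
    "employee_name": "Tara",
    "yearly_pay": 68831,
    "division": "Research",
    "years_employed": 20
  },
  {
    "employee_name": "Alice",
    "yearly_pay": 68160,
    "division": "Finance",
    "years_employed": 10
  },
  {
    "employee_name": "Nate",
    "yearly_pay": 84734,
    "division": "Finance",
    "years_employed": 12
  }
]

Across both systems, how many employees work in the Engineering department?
2

Schema mapping: "department" (system_hr1) = "division" (system_hr2) = department

Engineering employees in system_hr1: 1
Engineering employees in system_hr2: 1

Total in Engineering: 1 + 1 = 2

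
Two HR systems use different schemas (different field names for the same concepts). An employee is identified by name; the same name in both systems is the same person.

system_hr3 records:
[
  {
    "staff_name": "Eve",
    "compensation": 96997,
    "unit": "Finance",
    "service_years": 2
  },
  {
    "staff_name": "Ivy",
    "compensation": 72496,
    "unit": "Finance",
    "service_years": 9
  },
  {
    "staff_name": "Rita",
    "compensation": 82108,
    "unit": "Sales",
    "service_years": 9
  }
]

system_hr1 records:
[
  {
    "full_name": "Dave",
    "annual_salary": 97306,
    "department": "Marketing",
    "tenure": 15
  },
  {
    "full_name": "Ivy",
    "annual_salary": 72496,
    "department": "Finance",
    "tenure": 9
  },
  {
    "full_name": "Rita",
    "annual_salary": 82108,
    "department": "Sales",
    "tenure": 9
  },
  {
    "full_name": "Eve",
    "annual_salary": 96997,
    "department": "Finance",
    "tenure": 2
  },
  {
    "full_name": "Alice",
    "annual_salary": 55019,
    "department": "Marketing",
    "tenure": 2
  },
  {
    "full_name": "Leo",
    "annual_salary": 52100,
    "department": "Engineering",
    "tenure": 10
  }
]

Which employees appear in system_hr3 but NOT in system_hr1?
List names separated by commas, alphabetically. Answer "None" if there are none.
None

Schema mapping: "staff_name" (system_hr3) = "full_name" (system_hr1) = employee name

Names in system_hr3: ['Eve', 'Ivy', 'Rita']
Names in system_hr1: ['Alice', 'Dave', 'Eve', 'Ivy', 'Leo', 'Rita']

In system_hr3 but not system_hr1: None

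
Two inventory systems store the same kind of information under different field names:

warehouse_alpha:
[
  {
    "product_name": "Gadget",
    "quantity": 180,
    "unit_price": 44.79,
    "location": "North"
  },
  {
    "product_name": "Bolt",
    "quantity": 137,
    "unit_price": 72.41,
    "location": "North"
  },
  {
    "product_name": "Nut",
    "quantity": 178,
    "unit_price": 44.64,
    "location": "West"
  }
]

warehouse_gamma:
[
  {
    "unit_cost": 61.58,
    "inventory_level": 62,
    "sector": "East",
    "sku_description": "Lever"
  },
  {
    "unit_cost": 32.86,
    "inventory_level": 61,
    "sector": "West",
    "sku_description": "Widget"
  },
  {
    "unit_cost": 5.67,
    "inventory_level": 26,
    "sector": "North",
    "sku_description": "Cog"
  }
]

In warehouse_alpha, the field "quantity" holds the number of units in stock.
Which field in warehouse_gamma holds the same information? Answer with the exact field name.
inventory_level

In warehouse_alpha, "quantity" holds the number of units in stock.
The fields in warehouse_gamma are: "unit_cost", "inventory_level", "sector", "sku_description".
"inventory_level" is the match: the name refers to the same concept and its values are whole-number counts (e.g. 62, 61).
The other fields ("unit_cost", "sector", "sku_description") hold different kinds of data.

So "quantity" in warehouse_alpha corresponds to "inventory_level" in warehouse_gamma.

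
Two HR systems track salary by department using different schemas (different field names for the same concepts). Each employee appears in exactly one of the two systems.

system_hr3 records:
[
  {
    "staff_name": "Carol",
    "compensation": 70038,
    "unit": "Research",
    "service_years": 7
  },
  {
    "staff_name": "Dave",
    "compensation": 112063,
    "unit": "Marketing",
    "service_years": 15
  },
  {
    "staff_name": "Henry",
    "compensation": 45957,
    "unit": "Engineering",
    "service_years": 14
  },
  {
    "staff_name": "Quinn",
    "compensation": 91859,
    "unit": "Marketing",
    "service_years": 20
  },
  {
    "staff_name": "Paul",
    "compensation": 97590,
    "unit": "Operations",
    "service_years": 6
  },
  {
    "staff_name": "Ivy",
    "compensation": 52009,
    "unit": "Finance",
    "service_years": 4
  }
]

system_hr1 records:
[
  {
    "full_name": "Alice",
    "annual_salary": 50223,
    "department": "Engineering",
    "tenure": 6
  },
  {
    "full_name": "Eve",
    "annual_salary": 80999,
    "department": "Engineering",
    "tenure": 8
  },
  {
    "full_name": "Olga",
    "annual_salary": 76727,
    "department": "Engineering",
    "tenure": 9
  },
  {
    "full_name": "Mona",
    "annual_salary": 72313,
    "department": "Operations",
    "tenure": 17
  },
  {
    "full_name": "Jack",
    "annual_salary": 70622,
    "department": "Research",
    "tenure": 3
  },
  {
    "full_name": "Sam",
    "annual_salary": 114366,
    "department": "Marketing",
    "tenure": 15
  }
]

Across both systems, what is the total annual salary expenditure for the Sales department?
0

Schema mappings:
- "unit" (system_hr3) = "department" (system_hr1) = department
- "compensation" (system_hr3) = "annual_salary" (system_hr1) = salary

Sales salaries from system_hr3: 0
Sales salaries from system_hr1: 0

Total: 0 + 0 = 0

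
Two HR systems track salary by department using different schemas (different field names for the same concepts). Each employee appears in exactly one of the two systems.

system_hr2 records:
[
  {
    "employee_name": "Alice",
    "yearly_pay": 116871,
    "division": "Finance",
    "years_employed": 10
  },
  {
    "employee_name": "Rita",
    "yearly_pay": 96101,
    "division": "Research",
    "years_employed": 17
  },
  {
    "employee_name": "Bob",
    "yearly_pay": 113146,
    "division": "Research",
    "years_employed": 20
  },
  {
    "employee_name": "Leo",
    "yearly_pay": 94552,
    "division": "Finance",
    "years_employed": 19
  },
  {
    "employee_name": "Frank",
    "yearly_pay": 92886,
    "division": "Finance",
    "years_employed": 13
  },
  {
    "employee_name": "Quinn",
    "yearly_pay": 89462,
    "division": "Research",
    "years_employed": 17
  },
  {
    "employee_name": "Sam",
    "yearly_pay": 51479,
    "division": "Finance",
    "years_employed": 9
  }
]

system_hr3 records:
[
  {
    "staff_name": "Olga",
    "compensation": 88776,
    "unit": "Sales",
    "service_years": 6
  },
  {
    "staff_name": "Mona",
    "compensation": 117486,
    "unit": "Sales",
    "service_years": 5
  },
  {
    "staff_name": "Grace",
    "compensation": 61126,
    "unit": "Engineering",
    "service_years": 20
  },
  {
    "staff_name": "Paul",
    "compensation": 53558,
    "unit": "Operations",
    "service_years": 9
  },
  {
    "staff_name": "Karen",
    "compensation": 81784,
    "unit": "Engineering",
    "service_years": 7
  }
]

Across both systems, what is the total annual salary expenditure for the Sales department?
206262

Schema mappings:
- "division" (system_hr2) = "unit" (system_hr3) = department
- "yearly_pay" (system_hr2) = "compensation" (system_hr3) = salary

Sales salaries from system_hr2: 0
Sales salaries from system_hr3: 206262

Total: 0 + 206262 = 206262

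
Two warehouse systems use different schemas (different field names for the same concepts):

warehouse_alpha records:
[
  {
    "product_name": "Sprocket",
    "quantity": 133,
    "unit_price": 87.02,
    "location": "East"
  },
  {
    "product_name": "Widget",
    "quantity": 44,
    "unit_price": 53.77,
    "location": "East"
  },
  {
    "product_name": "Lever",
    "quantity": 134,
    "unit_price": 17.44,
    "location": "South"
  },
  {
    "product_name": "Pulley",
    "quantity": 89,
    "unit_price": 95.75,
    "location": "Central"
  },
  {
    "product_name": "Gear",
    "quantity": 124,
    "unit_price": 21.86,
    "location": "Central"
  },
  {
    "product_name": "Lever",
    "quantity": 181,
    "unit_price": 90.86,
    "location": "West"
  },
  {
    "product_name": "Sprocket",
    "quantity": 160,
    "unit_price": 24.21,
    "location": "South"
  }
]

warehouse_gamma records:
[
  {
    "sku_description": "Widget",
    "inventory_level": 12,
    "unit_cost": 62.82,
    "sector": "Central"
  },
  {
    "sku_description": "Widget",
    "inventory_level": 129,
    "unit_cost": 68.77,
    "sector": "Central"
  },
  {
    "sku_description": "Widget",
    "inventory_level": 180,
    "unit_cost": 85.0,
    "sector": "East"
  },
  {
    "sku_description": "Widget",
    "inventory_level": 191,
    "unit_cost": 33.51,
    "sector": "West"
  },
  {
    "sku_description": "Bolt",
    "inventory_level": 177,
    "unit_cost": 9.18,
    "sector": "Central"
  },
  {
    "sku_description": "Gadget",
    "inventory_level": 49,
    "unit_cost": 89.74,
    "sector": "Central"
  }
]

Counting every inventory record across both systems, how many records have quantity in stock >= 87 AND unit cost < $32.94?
4

Schema mappings:
- "quantity" (warehouse_alpha) = "inventory_level" (warehouse_gamma) = quantity
- "unit_price" (warehouse_alpha) = "unit_cost" (warehouse_gamma) = unit cost

Records meeting both conditions in warehouse_alpha: 3
Records meeting both conditions in warehouse_gamma: 1

Total: 3 + 1 = 4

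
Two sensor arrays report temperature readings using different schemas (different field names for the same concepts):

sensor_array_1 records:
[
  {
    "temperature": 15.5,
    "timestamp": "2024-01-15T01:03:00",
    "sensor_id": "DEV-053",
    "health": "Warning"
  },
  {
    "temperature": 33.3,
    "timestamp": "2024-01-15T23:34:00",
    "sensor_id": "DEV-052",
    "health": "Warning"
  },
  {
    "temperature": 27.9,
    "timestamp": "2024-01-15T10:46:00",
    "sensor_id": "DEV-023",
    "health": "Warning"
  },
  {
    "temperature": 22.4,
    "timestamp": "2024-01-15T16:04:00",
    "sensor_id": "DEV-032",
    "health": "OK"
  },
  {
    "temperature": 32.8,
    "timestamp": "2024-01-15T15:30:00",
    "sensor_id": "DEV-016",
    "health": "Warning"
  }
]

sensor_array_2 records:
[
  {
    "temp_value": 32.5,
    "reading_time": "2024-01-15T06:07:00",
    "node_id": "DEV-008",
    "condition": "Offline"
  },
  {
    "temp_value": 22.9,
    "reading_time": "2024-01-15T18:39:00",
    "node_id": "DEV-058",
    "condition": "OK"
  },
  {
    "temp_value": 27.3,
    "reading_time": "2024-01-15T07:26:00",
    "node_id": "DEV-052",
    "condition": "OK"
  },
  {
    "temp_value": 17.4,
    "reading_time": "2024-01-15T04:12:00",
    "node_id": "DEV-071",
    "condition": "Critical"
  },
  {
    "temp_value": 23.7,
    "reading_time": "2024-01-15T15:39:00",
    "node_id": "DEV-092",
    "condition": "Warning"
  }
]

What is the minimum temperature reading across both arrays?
15.5

Schema mapping: "temperature" (sensor_array_1) = "temp_value" (sensor_array_2) = temperature reading

Minimum in sensor_array_1: 15.5
Minimum in sensor_array_2: 17.4

Overall minimum: min(15.5, 17.4) = 15.5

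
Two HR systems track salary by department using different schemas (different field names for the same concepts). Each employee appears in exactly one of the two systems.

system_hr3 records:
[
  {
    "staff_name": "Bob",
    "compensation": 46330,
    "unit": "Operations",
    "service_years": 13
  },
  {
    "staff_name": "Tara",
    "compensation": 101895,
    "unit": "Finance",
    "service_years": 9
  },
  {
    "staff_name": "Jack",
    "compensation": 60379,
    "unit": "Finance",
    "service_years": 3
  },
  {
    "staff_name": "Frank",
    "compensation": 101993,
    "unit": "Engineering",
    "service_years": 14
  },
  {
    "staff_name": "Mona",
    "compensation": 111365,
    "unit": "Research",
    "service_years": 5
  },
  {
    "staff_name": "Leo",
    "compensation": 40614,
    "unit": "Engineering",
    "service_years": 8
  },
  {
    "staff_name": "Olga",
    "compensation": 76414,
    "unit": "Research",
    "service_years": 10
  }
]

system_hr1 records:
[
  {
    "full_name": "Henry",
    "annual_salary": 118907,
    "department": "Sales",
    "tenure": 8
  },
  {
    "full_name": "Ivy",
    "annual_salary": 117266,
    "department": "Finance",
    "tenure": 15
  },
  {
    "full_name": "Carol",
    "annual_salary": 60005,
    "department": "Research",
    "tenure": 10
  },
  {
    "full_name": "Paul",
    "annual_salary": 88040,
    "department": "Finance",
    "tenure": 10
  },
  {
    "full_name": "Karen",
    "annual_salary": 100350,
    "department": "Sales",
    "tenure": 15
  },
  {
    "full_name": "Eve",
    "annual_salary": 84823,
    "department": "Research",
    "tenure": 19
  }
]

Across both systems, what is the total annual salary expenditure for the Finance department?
367580

Schema mappings:
- "unit" (system_hr3) = "department" (system_hr1) = department
- "compensation" (system_hr3) = "annual_salary" (system_hr1) = salary

Finance salaries from system_hr3: 162274
Finance salaries from system_hr1: 205306

Total: 162274 + 205306 = 367580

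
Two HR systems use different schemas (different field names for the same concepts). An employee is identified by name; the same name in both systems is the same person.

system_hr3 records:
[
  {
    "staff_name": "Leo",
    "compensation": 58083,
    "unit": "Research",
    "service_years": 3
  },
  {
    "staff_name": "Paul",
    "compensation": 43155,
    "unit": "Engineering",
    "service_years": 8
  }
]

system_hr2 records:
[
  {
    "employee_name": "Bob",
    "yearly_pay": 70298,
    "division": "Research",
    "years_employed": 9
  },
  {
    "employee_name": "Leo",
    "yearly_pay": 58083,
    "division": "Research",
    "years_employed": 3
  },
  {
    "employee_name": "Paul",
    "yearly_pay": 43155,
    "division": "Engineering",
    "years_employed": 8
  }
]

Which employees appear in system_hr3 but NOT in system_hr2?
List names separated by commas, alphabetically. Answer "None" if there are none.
None

Schema mapping: "staff_name" (system_hr3) = "employee_name" (system_hr2) = employee name

Names in system_hr3: ['Leo', 'Paul']
Names in system_hr2: ['Bob', 'Leo', 'Paul']

In system_hr3 but not system_hr2: None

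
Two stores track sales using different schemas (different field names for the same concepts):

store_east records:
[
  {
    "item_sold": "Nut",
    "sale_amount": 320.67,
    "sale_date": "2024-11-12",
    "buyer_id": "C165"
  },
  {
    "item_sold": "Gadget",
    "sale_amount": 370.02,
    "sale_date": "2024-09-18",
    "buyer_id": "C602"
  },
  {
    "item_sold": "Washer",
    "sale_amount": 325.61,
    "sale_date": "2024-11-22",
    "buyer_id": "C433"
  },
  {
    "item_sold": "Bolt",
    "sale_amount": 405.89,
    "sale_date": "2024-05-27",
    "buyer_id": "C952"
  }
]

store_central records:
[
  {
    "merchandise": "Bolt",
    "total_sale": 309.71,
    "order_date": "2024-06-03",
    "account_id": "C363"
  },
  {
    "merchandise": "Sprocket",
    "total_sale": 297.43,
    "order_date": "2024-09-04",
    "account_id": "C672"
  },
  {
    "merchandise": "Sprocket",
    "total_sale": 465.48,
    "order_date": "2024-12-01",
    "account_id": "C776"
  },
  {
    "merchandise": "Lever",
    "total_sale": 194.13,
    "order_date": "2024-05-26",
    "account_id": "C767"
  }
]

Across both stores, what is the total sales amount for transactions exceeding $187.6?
2688.94

Schema mapping: "sale_amount" (store_east) = "total_sale" (store_central) = sale amount

Sum of sales > $187.6 in store_east: 1422.19
Sum of sales > $187.6 in store_central: 1266.75

Total: 1422.19 + 1266.75 = 2688.94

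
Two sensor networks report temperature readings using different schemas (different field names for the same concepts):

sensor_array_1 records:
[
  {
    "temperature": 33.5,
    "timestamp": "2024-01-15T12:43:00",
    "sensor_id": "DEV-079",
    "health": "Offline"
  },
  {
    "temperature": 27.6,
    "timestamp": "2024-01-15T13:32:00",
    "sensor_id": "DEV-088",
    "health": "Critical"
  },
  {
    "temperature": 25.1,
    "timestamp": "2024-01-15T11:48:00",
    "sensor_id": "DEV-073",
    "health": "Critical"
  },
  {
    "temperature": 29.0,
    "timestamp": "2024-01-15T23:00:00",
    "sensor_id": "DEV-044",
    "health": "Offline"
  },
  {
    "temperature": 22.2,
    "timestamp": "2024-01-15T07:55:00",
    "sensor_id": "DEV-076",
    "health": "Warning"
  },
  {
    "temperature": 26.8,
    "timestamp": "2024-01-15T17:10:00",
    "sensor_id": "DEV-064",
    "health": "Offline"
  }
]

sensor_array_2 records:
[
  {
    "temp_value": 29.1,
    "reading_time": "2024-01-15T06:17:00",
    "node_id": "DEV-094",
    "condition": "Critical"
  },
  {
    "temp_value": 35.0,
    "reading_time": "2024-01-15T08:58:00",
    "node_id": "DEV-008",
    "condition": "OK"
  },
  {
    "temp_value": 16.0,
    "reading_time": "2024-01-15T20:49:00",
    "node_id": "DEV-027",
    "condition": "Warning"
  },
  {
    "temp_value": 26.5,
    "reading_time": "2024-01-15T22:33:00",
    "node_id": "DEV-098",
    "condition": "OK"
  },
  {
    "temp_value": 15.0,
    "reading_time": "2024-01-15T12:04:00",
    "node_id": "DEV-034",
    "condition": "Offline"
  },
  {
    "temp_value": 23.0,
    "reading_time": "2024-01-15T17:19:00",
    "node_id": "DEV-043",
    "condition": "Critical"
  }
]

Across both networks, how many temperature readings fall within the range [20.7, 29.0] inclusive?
7

Schema mapping: "temperature" (sensor_array_1) = "temp_value" (sensor_array_2) = temperature

Readings in [20.7, 29.0] from sensor_array_1: 5
Readings in [20.7, 29.0] from sensor_array_2: 2

Total count: 5 + 2 = 7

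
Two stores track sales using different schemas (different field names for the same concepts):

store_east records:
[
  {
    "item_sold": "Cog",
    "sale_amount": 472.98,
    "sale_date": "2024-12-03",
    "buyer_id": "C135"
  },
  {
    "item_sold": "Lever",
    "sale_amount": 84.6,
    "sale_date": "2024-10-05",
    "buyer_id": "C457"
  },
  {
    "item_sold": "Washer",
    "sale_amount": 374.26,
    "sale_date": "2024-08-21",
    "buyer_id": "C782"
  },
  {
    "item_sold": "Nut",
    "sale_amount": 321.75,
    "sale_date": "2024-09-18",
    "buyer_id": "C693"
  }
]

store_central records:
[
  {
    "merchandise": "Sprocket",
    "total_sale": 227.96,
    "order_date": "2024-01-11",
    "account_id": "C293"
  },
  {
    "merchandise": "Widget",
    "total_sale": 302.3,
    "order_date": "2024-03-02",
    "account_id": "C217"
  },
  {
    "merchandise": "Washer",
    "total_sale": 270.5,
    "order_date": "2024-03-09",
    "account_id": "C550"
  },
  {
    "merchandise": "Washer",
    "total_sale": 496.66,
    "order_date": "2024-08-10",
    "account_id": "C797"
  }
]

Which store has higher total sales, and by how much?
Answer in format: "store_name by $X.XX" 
store_central by $43.83

Schema mapping: "sale_amount" (store_east) = "total_sale" (store_central) = sale amount

Total for store_east: 1253.59
Total for store_central: 1297.42

Difference: |1253.59 - 1297.42| = 43.83
store_central has higher sales by $43.83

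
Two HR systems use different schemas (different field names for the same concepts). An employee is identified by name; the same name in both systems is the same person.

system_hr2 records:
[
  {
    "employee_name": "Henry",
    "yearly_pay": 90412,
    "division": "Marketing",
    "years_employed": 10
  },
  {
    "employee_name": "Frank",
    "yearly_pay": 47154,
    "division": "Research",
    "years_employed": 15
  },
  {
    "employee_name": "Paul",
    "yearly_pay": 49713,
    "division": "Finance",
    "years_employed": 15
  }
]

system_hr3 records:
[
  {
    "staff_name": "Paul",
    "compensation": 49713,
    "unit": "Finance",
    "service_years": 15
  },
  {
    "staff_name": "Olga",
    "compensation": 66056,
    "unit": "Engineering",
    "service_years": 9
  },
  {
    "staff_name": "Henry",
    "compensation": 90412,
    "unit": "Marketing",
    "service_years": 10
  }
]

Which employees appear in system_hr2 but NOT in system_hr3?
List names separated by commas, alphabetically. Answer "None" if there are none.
Frank

Schema mapping: "employee_name" (system_hr2) = "staff_name" (system_hr3) = employee name

Names in system_hr2: ['Frank', 'Henry', 'Paul']
Names in system_hr3: ['Henry', 'Olga', 'Paul']

In system_hr2 but not system_hr3: ['Frank']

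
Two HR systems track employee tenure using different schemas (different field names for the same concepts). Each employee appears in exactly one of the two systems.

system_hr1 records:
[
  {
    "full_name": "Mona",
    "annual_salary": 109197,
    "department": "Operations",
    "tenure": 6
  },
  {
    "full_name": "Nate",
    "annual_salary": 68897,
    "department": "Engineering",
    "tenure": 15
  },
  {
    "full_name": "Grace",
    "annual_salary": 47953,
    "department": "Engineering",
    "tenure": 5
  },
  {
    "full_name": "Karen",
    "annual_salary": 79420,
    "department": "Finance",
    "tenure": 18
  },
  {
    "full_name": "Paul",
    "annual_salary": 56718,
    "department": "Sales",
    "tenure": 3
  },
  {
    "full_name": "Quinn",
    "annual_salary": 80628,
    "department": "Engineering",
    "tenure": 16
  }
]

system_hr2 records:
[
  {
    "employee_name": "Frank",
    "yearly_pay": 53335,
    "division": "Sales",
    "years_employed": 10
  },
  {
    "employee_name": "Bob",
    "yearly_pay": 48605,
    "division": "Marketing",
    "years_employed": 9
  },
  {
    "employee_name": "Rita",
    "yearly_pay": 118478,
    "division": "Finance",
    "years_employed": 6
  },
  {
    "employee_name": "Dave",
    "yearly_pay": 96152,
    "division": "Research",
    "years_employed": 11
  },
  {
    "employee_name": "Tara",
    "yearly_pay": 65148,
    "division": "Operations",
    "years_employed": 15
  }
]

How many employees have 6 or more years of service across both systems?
9

Reconcile schemas: "tenure" (system_hr1) = "years_employed" (system_hr2) = years of service

From system_hr1: 4 employees with >= 6 years
From system_hr2: 5 employees with >= 6 years

Total: 4 + 5 = 9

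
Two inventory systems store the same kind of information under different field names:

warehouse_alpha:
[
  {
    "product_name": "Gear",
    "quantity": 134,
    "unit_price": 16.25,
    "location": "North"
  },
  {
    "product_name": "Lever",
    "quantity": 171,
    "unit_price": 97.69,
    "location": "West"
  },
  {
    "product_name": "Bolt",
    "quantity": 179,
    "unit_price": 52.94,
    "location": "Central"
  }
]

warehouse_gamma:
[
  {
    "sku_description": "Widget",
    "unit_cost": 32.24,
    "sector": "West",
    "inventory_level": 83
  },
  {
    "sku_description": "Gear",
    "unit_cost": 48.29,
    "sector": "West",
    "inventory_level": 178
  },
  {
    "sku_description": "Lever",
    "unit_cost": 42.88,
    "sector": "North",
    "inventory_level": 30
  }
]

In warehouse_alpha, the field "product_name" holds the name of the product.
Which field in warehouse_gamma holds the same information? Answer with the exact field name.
sku_description

In warehouse_alpha, "product_name" holds the name of the product.
The fields in warehouse_gamma are: "sku_description", "unit_cost", "sector", "inventory_level".
"sku_description" is the match: the name refers to the same concept and its values are product-name strings (e.g. 'Gear', 'Lever').
The other fields ("unit_cost", "sector", "inventory_level") hold different kinds of data.

So "product_name" in warehouse_alpha corresponds to "sku_description" in warehouse_gamma.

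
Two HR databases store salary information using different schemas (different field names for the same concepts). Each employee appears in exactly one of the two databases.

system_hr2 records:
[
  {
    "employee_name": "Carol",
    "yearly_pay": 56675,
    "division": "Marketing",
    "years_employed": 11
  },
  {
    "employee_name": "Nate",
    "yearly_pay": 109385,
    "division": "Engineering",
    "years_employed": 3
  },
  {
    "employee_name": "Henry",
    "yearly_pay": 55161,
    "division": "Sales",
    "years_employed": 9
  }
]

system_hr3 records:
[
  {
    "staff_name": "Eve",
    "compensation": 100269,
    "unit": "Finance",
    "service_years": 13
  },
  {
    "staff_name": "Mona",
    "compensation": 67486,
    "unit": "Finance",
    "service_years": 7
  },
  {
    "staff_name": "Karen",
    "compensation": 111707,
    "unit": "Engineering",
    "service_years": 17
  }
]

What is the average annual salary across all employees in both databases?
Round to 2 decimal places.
83447.17

Schema mapping: "yearly_pay" (system_hr2) = "compensation" (system_hr3) = annual salary

All salaries: [56675, 109385, 55161, 100269, 67486, 111707]
Sum: 500683
Count: 6
Average: 500683 / 6 = 83447.17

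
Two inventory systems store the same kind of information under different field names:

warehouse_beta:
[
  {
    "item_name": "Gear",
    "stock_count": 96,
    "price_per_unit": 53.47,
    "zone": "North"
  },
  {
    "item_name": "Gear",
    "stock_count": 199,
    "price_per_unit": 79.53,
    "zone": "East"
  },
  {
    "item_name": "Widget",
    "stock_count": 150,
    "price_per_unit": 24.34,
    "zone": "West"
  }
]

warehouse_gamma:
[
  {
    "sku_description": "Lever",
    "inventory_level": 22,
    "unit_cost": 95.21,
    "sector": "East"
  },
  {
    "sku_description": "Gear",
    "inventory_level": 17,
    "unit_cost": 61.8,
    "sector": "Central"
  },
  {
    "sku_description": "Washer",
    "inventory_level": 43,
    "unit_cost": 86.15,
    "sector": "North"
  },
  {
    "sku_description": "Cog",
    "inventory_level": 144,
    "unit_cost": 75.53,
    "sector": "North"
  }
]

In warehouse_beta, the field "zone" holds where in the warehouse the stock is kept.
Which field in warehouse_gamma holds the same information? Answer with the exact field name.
sector

In warehouse_beta, "zone" holds where in the warehouse the stock is kept.
The fields in warehouse_gamma are: "sku_description", "inventory_level", "unit_cost", "sector".
"sector" is the match: the name refers to the same concept and its values are area labels (e.g. 'Central', 'East').
The other fields ("sku_description", "inventory_level", "unit_cost") hold different kinds of data.

So "zone" in warehouse_beta corresponds to "sector" in warehouse_gamma.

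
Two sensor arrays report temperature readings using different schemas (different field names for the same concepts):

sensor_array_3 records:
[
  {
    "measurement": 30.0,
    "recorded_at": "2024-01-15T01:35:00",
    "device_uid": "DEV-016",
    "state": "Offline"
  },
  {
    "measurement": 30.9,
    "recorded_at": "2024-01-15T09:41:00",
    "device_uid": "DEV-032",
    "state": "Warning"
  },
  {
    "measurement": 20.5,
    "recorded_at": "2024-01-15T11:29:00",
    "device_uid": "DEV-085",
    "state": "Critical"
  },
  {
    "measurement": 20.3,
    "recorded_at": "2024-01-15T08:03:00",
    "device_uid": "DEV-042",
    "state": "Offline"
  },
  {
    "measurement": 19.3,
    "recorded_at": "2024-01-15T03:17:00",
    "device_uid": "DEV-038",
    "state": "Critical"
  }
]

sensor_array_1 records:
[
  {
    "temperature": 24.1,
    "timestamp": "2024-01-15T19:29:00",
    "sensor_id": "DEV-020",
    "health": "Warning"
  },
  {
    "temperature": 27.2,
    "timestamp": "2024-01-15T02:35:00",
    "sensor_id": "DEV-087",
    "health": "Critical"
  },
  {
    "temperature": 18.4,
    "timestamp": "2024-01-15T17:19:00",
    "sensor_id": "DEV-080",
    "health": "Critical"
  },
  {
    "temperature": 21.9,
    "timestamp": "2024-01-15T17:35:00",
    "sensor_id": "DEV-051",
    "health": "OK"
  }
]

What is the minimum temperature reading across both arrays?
18.4

Schema mapping: "measurement" (sensor_array_3) = "temperature" (sensor_array_1) = temperature reading

Minimum in sensor_array_3: 19.3
Minimum in sensor_array_1: 18.4

Overall minimum: min(19.3, 18.4) = 18.4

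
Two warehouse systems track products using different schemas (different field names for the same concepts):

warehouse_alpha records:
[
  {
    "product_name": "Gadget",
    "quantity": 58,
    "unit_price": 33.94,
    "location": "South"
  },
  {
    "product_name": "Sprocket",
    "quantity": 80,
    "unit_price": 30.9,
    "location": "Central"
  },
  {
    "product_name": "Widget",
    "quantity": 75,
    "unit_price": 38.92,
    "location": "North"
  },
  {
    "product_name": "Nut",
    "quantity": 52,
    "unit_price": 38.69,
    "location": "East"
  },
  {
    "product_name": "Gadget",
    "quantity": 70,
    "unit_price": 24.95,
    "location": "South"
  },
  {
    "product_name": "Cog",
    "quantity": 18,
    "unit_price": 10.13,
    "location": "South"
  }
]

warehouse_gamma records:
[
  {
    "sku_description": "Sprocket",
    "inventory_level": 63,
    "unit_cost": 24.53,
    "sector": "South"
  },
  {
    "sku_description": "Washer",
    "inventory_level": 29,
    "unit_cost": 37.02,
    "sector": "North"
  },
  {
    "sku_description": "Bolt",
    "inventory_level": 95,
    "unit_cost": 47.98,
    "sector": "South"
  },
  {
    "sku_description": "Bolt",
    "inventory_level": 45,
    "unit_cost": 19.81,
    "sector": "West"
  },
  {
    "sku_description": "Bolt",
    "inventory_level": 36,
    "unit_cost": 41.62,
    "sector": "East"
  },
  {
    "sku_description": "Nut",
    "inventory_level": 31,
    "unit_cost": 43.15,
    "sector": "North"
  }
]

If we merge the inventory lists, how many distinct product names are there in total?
7

Schema mapping: "product_name" (warehouse_alpha) = "sku_description" (warehouse_gamma) = product name

Products in warehouse_alpha: ['Cog', 'Gadget', 'Nut', 'Sprocket', 'Widget']
Products in warehouse_gamma: ['Bolt', 'Nut', 'Sprocket', 'Washer']

Union (unique products): ['Bolt', 'Cog', 'Gadget', 'Nut', 'Sprocket', 'Washer', 'Widget']
Count: 7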